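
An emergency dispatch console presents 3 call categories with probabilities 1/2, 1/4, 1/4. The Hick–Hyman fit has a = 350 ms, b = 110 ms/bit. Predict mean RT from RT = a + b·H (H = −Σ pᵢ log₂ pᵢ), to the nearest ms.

H = −Σ pᵢ log₂ pᵢ = 0.5·1 + 0.25·2 + 0.25·2 = 1.500 bits.
RT = 350 + 110 × 1.500 = 515.00 ms.

515 ms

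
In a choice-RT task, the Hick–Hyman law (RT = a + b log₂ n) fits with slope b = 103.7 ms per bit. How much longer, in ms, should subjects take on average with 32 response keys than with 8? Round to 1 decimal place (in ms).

ΔRT = (a + b log₂ n₂) − (a + b log₂ n₁) = b·(log₂ n₂ − log₂ n₁).
log₂(32) − log₂(8) = log₂(32/8) = log₂(4) = 2.
ΔRT = 103.7 × 2.0000 = 207.400 ms.

207.4 ms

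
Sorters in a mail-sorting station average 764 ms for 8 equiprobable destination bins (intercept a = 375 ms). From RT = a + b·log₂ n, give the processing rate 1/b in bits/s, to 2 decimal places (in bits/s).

7.71 bits/s

b = (764 − 375)/log₂ 8 = 389/3 = 129.667 ms per bit = 0.12967 s/bit; the reciprocal is 7.712 bits/s.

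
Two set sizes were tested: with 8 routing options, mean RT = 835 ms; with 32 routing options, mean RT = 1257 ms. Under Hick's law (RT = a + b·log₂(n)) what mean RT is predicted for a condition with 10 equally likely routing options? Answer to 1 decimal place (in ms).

Fit slope and intercept:
  b = (1257 − 835) / (log₂ 32 − log₂ 8) = 422 / (5 − 3) = 211.000 ms/bit
  a = 835 − 211.000 × 3 = 202.000 ms
Then RT(10) = 202.000 + 211.000 × log₂ 10 = 202.000 + 211.000 × 3.3219 ≈ 902.927 ms.

902.9 ms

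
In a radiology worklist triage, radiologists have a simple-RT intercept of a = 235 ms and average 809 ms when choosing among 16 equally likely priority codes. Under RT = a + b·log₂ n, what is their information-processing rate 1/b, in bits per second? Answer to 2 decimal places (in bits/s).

6.97 bits/s

Choice component = 809 − 235 = 574 ms over log₂(16) = 4 bits.
b = 574 / 4 = 143.500 ms/bit, so 1/b = 6.969 bits/s.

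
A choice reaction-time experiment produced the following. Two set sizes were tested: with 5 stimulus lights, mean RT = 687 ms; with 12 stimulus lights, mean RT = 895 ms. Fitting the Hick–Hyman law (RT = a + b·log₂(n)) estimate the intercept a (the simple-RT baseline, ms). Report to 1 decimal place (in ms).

304.6 ms

b = (RT₂ − RT₁)/(log₂ n₂ − log₂ n₁) = (895 − 687)/(3.5850 − 2.3219) = 164.683 ms/bit.
a = RT₁ − b·log₂ n₁ = 687 − 164.683 × 2.3219 = 304.618 ms.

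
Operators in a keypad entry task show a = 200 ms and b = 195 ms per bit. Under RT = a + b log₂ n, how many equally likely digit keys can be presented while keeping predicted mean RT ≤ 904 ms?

12

Information budget: (904 − 200)/195 = 3.6103 bits, so n ≤ 2^3.6103 = 12.212 → at most 12.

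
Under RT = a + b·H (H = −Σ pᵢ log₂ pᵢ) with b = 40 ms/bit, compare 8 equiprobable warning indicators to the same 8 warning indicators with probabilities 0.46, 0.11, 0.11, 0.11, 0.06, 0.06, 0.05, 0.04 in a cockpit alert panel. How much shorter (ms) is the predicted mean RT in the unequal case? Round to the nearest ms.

22 ms

The RT saving is b·ΔH. Equiprobable H₀ = log₂(8) = 3.0000 bits; with the given probabilities H = 2.4551 bits.
b·(H₀ − H) = 40 × (3.0000 − 2.4551) = 21.80 ms.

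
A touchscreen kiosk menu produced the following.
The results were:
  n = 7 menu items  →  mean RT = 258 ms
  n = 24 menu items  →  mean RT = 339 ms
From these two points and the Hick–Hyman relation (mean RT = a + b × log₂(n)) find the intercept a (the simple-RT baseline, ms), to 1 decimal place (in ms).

Slope: b = (339 − 258) / (log₂ 24 − log₂ 7) = 81/1.7776 = 45.567 ms/bit.
Intercept: a = 258 − 45.567·log₂(7) = 130.078 ms.

130.1 ms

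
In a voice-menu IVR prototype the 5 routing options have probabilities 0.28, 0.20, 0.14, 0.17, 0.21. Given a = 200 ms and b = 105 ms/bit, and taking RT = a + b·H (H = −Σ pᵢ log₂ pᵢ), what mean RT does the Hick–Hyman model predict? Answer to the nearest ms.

440 ms

H = 0.28·log₂(1/0.28) + 0.20·log₂(1/0.20) + 0.14·log₂(1/0.14) + 0.17·log₂(1/0.17) + 0.21·log₂(1/0.21) = 2.2831 bits.
RT = 200 + 105 × 2.2831 = 439.73 ms.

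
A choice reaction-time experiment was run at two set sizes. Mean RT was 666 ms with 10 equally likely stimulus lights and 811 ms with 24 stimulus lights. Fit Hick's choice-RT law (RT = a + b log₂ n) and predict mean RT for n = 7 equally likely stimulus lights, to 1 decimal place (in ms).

Fit slope and intercept:
  b = (811 − 666) / (log₂ 24 − log₂ 10) = 145 / (4.5850 − 3.3219) = 114.803 ms/bit
  a = 666 − 114.803 × 3.3219 = 284.633 ms
Then RT(7) = 284.633 + 114.803 × log₂ 7 = 284.633 + 114.803 × 2.8074 ≈ 606.926 ms.

606.9 ms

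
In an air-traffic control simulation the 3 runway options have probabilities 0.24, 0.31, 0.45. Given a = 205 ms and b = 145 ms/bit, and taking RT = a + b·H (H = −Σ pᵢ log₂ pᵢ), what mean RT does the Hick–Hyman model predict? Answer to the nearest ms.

428 ms

Entropy contributions −pᵢ log₂ pᵢ: 0.4941, 0.5238, 0.5184; sum H = 1.5363 bits.
RT = a + bH = 205 + 145·1.5363 = 427.77 ms.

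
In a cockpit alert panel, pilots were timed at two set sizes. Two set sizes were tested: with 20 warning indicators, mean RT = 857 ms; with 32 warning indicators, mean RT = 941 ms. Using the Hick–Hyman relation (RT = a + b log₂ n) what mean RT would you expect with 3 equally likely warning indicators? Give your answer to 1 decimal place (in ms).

517.9 ms

Solve the two-equation system in a and b:
  b = (941 − 857) / (log₂ 32 − log₂ 20) = 84 / (5 − 4.3219) = 123.881 ms/bit
  a = 857 − 123.881 × 4.3219 = 321.597 ms
Then RT(3) = 321.597 + 123.881 × log₂ 3 = 321.597 + 123.881 × 1.5850 ≈ 517.943 ms.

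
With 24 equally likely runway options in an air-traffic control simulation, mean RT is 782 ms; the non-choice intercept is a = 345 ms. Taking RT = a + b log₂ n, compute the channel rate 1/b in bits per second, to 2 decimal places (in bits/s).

10.49 bits/s

Choice component = 782 − 345 = 437 ms over log₂(24) = 4.5850 bits.
b = 437 / 4.5850 = 95.312 ms/bit, so 1/b = 10.492 bits/s.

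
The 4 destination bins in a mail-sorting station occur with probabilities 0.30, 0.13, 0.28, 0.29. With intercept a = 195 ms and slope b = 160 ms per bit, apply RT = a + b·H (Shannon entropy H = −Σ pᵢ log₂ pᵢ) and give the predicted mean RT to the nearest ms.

505 ms

H = 0.30·log₂(1/0.30) + 0.13·log₂(1/0.13) + 0.28·log₂(1/0.28) + 0.29·log₂(1/0.29) = 1.9359 bits.
RT = 195 + 160 × 1.9359 = 504.74 ms.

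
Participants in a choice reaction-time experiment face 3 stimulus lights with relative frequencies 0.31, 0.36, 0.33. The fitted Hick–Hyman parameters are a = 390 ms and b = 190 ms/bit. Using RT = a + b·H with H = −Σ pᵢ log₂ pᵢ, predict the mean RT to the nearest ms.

H = 0.31·log₂(1/0.31) + 0.36·log₂(1/0.36) + 0.33·log₂(1/0.33) = 1.5822 bits.
RT = 390 + 190 × 1.5822 = 690.62 ms.

691 ms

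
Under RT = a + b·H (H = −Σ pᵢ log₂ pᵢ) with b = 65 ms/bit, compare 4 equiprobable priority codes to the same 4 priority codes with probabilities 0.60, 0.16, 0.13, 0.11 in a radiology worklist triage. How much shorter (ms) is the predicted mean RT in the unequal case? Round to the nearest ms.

Equiprobable entropy H₀ = log₂ 4 = 2.0000 bits.
Skewed entropy H = −Σ pᵢ log₂ pᵢ = 1.5981 bits.
ΔRT = b·(H₀ − H) = 65 × 0.4019 = 26.12 ms.

26 ms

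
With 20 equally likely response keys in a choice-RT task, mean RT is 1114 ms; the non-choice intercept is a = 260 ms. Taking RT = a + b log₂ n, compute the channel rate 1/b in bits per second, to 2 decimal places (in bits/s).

Choice component = 1114 − 260 = 854 ms over log₂(20) = 4.3219 bits.
b = 854 / 4.3219 = 197.597 ms/bit, so 1/b = 5.061 bits/s.

5.06 bits/s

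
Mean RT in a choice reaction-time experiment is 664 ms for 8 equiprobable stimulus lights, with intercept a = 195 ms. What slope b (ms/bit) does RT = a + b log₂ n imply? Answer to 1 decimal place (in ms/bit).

log₂(8) = 3 bits.
b = (RT − a)/log₂ n = (664 − 195) / 3 = 156.333 ms/bit.

156.3 ms/bit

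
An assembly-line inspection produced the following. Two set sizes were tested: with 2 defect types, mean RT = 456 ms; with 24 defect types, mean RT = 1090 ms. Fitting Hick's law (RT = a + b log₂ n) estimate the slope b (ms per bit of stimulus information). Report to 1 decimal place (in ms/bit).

176.8 ms/bit

b = (RT₂ − RT₁)/(log₂ n₂ − log₂ n₁) = (1090 − 456)/(4.5850 − 1) = 176.850 ms/bit.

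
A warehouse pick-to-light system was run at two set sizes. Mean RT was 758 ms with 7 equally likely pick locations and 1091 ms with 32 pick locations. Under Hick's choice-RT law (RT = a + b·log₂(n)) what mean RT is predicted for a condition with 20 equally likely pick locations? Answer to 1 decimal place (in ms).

With log₂ n on the abscissa the relation is linear; from the two conditions:
  b = (1091 − 758) / (log₂ 32 − log₂ 7) = 333 / (5 − 2.8074) = 151.871 ms/bit
  a = 758 − 151.871 × 2.8074 = 331.643 ms
Then RT(20) = 331.643 + 151.871 × log₂ 20 = 331.643 + 151.871 × 4.3219 ≈ 988.020 ms.

988.0 ms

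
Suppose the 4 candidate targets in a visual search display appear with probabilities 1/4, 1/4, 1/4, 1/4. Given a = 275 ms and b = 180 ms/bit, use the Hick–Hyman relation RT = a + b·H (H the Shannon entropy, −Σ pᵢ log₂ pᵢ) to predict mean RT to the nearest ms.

635 ms

Each term −pᵢ log₂ pᵢ: 0.25·2 + 0.25·2 + 0.25·2 + 0.25·2; summed, H = 2.000 bits.
Mean RT = a + bH = 275 + 180·2.000 = 635.00 ms.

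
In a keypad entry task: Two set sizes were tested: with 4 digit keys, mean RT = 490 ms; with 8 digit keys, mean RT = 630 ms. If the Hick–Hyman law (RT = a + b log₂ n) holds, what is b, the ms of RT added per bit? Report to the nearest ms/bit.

b = (RT₂ − RT₁)/(log₂ n₂ − log₂ n₁) = (630 − 490)/(3 − 2) = 140 ms/bit.

140 ms/bit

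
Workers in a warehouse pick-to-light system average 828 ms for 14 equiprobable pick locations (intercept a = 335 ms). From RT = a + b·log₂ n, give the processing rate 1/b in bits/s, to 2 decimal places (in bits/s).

Choice component = 828 − 335 = 493 ms over log₂(14) = 3.8074 bits.
b = 493 / 3.8074 = 129.486 ms/bit, so 1/b = 7.723 bits/s.

7.72 bits/s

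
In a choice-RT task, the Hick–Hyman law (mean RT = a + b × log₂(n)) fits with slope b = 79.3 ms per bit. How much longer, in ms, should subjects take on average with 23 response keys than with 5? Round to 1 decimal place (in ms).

ΔRT = (a + b log₂ n₂) − (a + b log₂ n₁) = b·(log₂ n₂ − log₂ n₁).
log₂(23) − log₂(5) = 4.5236 − 2.3219 = 2.2016.
ΔRT = 79.3 × 2.2016 = 174.590 ms.

174.6 ms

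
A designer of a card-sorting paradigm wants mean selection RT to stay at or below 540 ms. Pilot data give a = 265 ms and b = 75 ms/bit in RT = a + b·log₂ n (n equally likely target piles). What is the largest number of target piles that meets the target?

Information budget: (540 − 265)/75 = 3.6667 bits, so n ≤ 2^3.6667 = 12.699 → at most 12.

12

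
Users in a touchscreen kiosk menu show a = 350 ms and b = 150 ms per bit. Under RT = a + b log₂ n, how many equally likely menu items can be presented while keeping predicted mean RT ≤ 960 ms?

Information budget: (960 − 350)/150 = 4.0667 bits, so n ≤ 2^4.0667 = 16.757 → at most 16.

16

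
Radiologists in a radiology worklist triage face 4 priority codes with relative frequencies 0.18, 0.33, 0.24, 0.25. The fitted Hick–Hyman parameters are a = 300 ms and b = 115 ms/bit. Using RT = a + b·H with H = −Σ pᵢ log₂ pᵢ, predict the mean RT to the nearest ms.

526 ms

H = 0.18·log₂(1/0.18) + 0.33·log₂(1/0.33) + 0.24·log₂(1/0.24) + 0.25·log₂(1/0.25) = 1.9673 bits.
RT = 300 + 115 × 1.9673 = 526.24 ms.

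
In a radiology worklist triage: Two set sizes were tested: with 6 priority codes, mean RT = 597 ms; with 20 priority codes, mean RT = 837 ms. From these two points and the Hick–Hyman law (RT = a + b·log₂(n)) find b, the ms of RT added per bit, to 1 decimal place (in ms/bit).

138.2 ms/bit

b = (RT₂ − RT₁)/(log₂ n₂ − log₂ n₁) = (837 − 597)/(4.3219 − 2.5850) = 138.172 ms/bit.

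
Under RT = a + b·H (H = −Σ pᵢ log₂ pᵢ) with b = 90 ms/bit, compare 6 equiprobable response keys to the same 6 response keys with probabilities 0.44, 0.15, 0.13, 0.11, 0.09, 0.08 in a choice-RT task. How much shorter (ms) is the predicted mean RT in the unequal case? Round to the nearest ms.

28 ms

Equiprobable entropy H₀ = log₂ 6 = 2.5850 bits.
Skewed entropy H = −Σ pᵢ log₂ pᵢ = 2.2688 bits.
ΔRT = b·(H₀ − H) = 90 × 0.3162 = 28.46 ms.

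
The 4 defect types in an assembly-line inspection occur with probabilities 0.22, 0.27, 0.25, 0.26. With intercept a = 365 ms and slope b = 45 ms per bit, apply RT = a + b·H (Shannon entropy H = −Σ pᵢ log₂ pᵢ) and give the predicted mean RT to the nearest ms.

455 ms

H = 0.22·log₂(1/0.22) + 0.27·log₂(1/0.27) + 0.25·log₂(1/0.25) + 0.26·log₂(1/0.26) = 1.9959 bits.
RT = 365 + 45 × 1.9959 = 454.81 ms.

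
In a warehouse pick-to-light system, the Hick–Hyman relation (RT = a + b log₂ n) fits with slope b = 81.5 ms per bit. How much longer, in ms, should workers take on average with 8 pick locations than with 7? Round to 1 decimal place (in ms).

ΔRT = (a + b log₂ n₂) − (a + b log₂ n₁) = b·(log₂ n₂ − log₂ n₁).
log₂(8) − log₂(7) = 3 − 2.8074 = 0.1926.
ΔRT = 81.5 × 0.1926 = 15.701 ms.

15.7 ms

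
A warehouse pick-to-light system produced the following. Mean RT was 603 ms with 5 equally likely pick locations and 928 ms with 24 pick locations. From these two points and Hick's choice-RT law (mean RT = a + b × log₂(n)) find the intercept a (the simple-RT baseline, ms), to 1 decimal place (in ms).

The slope on a log₂ axis is (928 − 603) / (4.5850 − 2.3219) = 143.612 ms/bit.
Intercept: a = 603 − 143.612·log₂(5) = 269.542 ms.

269.5 ms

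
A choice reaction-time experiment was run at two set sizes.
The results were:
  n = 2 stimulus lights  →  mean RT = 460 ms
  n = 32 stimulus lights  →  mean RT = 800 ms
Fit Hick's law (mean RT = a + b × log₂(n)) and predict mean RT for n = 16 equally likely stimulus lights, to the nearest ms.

715 ms

RT is linear in log₂ n, so two points fix the line:
  b = (800 − 460) / (log₂ 32 − log₂ 2) = 340 / (5 − 1) = 85 ms/bit
  a = 460 − 85 × 1 = 375 ms
Then RT(16) = 375 + 85 × log₂ 16 = 375 + 85 × 4 ≈ 715.000 ms.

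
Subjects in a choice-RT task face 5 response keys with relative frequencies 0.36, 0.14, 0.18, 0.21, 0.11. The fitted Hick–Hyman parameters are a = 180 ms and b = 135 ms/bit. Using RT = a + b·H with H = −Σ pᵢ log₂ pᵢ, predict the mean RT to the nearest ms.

476 ms

H = 0.36·log₂(1/0.36) + 0.14·log₂(1/0.14) + 0.18·log₂(1/0.18) + 0.21·log₂(1/0.21) + 0.11·log₂(1/0.11) = 2.1961 bits.
RT = 180 + 135 × 2.1961 = 476.48 ms.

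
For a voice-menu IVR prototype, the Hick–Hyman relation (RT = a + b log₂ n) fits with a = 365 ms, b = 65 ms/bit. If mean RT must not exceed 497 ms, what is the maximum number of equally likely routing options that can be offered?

4

Information budget: (497 − 365)/65 = 2.0308 bits, so n ≤ 2^2.0308 = 4.086 → at most 4.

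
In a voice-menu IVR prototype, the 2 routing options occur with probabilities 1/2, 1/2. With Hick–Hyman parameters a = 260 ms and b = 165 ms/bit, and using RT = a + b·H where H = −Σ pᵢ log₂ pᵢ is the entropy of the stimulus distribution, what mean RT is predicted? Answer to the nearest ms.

Each term −pᵢ log₂ pᵢ: 0.5·1 + 0.5·1; summed, H = 1.000 bits.
Mean RT = a + bH = 260 + 165·1.000 = 425.00 ms.

425 ms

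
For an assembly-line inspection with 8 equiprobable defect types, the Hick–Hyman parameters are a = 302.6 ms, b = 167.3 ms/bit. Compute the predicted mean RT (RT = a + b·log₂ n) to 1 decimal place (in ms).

804.5 ms

log₂(8) = 3 bits, so RT = 302.6 + 167.3 × 3 ≈ 804.500 ms.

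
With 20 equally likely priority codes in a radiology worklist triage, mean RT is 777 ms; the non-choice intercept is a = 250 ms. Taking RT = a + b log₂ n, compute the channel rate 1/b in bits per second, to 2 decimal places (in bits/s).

Choice component = 777 − 250 = 527 ms over log₂(20) = 4.3219 bits.
b = 527 / 4.3219 = 121.936 ms/bit, so 1/b = 8.201 bits/s.

8.20 bits/s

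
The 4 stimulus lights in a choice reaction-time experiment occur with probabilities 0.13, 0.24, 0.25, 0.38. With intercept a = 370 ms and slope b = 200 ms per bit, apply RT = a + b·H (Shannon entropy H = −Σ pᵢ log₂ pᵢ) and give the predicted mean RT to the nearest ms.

751 ms

Entropy contributions −pᵢ log₂ pᵢ: 0.3826, 0.4941, 0.5000, 0.5305; sum H = 1.9072 bits.
RT = a + bH = 370 + 200·1.9072 = 751.45 ms.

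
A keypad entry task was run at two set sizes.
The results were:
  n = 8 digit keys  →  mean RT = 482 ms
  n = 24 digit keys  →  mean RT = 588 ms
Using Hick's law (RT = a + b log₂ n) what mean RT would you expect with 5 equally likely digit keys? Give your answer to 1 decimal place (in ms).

436.7 ms

RT is linear in log₂ n, so two points fix the line:
  b = (588 − 482) / (log₂ 24 − log₂ 8) = 106 / (4.5850 − 3) = 66.879 ms/bit
  a = 482 − 66.879 × 3 = 281.364 ms
Then RT(5) = 281.364 + 66.879 × log₂ 5 = 281.364 + 66.879 × 2.3219 ≈ 436.652 ms.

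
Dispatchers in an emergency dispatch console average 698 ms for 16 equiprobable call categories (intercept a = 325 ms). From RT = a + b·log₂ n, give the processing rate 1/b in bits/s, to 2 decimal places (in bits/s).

Choice component = 698 − 325 = 373 ms over log₂(16) = 4 bits.
b = 373 / 4 = 93.250 ms/bit, so 1/b = 10.724 bits/s.

10.72 bits/s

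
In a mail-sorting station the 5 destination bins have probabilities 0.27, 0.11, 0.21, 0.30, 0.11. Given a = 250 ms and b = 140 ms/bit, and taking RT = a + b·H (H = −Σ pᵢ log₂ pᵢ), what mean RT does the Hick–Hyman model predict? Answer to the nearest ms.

Entropy contributions −pᵢ log₂ pᵢ: 0.5100, 0.3503, 0.4728, 0.5211, 0.3503; sum H = 2.2045 bits.
RT = a + bH = 250 + 140·2.2045 = 558.63 ms.

559 ms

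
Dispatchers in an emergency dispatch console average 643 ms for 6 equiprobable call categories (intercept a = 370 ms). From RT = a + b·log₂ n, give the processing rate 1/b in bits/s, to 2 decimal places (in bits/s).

9.47 bits/s

Choice component = 643 − 370 = 273 ms over log₂(6) = 2.5850 bits.
b = 273 / 2.5850 = 105.611 ms/bit, so 1/b = 9.469 bits/s.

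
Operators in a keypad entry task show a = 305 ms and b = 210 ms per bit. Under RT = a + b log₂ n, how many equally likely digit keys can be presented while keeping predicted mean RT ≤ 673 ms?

3

Set 305 + 210·log₂ n ≤ 673 → log₂ n ≤ (673 − 305)/210 = 1.7524.
So n ≤ 2^1.7524 = 3.369; the largest integer n is 3.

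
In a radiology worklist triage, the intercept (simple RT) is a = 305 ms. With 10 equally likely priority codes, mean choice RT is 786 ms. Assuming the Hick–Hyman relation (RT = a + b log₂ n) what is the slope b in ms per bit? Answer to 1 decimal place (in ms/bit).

10 alternatives carry log₂ 10 = 3.3219 bits; the choice cost is 786 − 305 = 481 ms, so b = 481/3.3219 = 144.795 ms/bit.

144.8 ms/bit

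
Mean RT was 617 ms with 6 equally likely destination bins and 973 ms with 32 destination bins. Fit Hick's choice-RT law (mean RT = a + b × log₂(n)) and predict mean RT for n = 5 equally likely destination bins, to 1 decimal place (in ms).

578.2 ms

RT is linear in log₂ n, so two points fix the line:
  b = (973 − 617) / (log₂ 32 − log₂ 6) = 356 / (5 − 2.5850) = 147.410 ms/bit
  a = 617 − 147.410 × 2.5850 = 235.951 ms
Then RT(5) = 235.951 + 147.410 × log₂ 5 = 235.951 + 147.410 × 2.3219 ≈ 578.226 ms.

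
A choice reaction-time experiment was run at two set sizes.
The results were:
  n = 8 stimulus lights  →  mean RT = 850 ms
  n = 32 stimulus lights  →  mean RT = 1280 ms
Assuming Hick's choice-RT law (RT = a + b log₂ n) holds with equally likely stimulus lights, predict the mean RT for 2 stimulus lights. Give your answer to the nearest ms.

With log₂ n on the abscissa the relation is linear; from the two conditions:
  b = (1280 − 850) / (log₂ 32 − log₂ 8) = 430 / (5 − 3) = 215 ms/bit
  a = 850 − 215 × 3 = 205 ms
Then RT(2) = 205 + 215 × log₂ 2 = 205 + 215 × 1 ≈ 420.000 ms.

420 ms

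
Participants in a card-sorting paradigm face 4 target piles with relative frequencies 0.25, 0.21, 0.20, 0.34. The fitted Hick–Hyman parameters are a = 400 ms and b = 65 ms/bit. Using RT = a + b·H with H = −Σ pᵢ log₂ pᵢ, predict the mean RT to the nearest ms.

Entropy contributions −pᵢ log₂ pᵢ: 0.5000, 0.4728, 0.4644, 0.5292; sum H = 1.9664 bits.
RT = a + bH = 400 + 65·1.9664 = 527.81 ms.

528 ms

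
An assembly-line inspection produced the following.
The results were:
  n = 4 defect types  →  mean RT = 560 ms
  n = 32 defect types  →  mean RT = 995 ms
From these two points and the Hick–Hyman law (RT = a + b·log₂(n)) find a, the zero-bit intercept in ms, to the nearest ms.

270 ms

b = (RT₂ − RT₁)/(log₂ n₂ − log₂ n₁) = (995 − 560)/(5 − 2) = 145 ms/bit.
a = RT₁ − b·log₂ n₁ = 560 − 145 × 2 = 270.000 ms.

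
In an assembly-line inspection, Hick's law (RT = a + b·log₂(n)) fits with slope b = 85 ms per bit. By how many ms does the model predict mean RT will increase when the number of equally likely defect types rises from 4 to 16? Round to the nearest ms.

ΔRT = (a + b log₂ n₂) − (a + b log₂ n₁) = b·(log₂ n₂ − log₂ n₁).
log₂(16) − log₂(4) = log₂(16/4) = log₂(4) = 2.
ΔRT = 85 × 2.0000 = 170.000 ms.

170 ms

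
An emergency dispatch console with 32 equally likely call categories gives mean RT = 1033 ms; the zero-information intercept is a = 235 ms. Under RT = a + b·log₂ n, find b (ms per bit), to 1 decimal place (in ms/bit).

159.6 ms/bit

b = (1033 − 235) / log₂(32) = 798 / 5 = 159.600 ms/bit.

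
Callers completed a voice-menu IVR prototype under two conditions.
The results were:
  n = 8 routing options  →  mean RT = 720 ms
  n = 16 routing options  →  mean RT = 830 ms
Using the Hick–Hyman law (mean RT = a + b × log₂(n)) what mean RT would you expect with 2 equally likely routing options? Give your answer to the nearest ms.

Solve the two-equation system in a and b:
  b = (830 − 720) / (log₂ 16 − log₂ 8) = 110 / (4 − 3) = 110 ms/bit
  a = 720 − 110 × 3 = 390 ms
Then RT(2) = 390 + 110 × log₂ 2 = 390 + 110 × 1 ≈ 500.000 ms.

500 ms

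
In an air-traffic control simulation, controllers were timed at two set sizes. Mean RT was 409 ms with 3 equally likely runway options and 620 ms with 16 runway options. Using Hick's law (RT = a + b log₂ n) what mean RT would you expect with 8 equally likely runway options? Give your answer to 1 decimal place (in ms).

532.6 ms

With log₂ n on the abscissa the relation is linear; from the two conditions:
  b = (620 − 409) / (log₂ 16 − log₂ 3) = 211 / (4 − 1.5850) = 87.369 ms/bit
  a = 409 − 87.369 × 1.5850 = 270.523 ms
Then RT(8) = 270.523 + 87.369 × log₂ 8 = 270.523 + 87.369 × 3 ≈ 532.631 ms.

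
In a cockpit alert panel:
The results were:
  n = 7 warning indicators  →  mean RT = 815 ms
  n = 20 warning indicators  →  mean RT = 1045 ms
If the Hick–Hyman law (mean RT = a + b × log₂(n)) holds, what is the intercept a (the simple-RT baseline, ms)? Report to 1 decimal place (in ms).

Slope: b = (1045 − 815) / (log₂ 20 − log₂ 7) = 230/1.5146 = 151.858 ms/bit.
Intercept: a = 815 − 151.858·log₂(7) = 388.681 ms.

388.7 ms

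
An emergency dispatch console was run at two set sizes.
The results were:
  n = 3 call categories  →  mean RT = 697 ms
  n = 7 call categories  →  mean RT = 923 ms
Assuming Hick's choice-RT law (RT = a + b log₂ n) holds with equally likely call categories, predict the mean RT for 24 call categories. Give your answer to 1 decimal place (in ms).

1251.7 ms

Solve the two-equation system in a and b:
  b = (923 − 697) / (log₂ 7 − log₂ 3) = 226 / (2.8074 − 1.5850) = 184.883 ms/bit
  a = 697 − 184.883 × 1.5850 = 403.967 ms
Then RT(24) = 403.967 + 184.883 × log₂ 24 = 403.967 + 184.883 × 4.5850 ≈ 1251.650 ms.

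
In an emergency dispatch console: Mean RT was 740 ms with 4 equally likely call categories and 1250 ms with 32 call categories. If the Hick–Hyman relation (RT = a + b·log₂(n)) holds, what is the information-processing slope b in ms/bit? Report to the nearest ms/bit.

b = (RT₂ − RT₁)/(log₂ n₂ − log₂ n₁) = (1250 − 740)/(5 − 2) = 170 ms/bit.

170 ms/bit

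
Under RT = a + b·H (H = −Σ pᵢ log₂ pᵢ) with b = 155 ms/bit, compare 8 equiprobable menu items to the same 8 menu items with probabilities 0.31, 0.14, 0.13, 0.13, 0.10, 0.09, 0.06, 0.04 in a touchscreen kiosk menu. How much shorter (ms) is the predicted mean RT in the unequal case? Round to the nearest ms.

The RT saving is b·ΔH. Equiprobable H₀ = log₂(8) = 3.0000 bits; with the given probabilities H = 2.7603 bits.
b·(H₀ − H) = 155 × (3.0000 − 2.7603) = 37.15 ms.

37 ms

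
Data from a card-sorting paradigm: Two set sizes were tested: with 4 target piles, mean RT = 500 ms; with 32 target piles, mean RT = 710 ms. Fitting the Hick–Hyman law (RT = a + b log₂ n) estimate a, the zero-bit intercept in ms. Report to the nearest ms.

360 ms

Slope: b = (710 − 500) / (log₂ 32 − log₂ 4) = 210/3.0000 = 70 ms/bit.
Intercept: a = 500 − 70·log₂(4) = 360.000 ms.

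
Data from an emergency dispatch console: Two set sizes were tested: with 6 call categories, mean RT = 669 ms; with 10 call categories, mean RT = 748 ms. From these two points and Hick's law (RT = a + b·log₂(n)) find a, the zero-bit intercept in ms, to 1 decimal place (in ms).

The slope on a log₂ axis is (748 − 669) / (3.3219 − 2.5850) = 107.196 ms/bit.
a = RT₁ − b·log₂ n₁ = 669 − 107.196 × 2.5850 = 391.902 ms.

391.9 ms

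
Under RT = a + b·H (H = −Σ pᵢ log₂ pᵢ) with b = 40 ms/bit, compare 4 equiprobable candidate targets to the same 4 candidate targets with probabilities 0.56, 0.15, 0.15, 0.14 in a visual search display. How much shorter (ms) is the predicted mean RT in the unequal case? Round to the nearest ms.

The RT saving is b·ΔH. Equiprobable H₀ = log₂(4) = 2.0000 bits; with the given probabilities H = 1.6866 bits.
b·(H₀ − H) = 40 × (2.0000 − 1.6866) = 12.53 ms.

13 ms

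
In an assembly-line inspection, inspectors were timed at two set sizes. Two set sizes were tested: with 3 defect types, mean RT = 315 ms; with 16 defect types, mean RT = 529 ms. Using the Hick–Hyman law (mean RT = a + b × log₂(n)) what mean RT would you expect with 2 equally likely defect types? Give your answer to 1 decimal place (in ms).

Fit slope and intercept:
  b = (529 − 315) / (log₂ 16 − log₂ 3) = 214 / (4 − 1.5850) = 88.611 ms/bit
  a = 315 − 88.611 × 1.5850 = 174.554 ms
Then RT(2) = 174.554 + 88.611 × log₂ 2 = 174.554 + 88.611 × 1 ≈ 263.166 ms.

263.2 ms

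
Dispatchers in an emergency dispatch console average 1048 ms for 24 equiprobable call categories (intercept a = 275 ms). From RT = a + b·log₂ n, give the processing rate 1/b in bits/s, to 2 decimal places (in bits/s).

b = (1048 − 275)/log₂ 24 = 773/4.5850 = 168.595 ms per bit = 0.16859 s/bit; the reciprocal is 5.931 bits/s.

5.93 bits/s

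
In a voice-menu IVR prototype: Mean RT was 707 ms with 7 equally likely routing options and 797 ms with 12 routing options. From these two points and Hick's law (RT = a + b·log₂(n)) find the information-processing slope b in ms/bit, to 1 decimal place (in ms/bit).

The slope on a log₂ axis is (797 − 707) / (3.5850 − 2.8074) = 115.740 ms/bit.

115.7 ms/bit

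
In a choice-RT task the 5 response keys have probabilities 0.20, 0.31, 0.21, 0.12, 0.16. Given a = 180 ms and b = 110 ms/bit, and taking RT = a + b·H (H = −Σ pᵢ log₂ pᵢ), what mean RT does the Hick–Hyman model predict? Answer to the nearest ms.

Entropy contributions −pᵢ log₂ pᵢ: 0.4644, 0.5238, 0.4728, 0.3671, 0.4230; sum H = 2.2511 bits.
RT = a + bH = 180 + 110·2.2511 = 427.62 ms.

428 ms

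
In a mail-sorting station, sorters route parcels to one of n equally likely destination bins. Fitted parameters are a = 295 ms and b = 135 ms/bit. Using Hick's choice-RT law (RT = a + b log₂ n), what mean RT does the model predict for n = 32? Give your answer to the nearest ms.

970 ms

log₂(32) = 5 bits, so RT = 295 + 135 × 5 ≈ 970.000 ms.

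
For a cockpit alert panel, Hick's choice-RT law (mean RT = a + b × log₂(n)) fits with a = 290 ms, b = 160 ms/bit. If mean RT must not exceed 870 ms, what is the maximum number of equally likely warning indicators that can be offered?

12

Set 290 + 160·log₂ n ≤ 870 → log₂ n ≤ (870 − 290)/160 = 3.6250.
So n ≤ 2^3.6250 = 12.338; the largest integer n is 12.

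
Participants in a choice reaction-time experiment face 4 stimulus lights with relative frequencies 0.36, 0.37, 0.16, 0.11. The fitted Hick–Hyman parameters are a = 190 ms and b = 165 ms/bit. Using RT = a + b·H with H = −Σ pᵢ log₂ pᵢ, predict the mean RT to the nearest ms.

493 ms

H = 0.36·log₂(1/0.36) + 0.37·log₂(1/0.37) + 0.16·log₂(1/0.16) + 0.11·log₂(1/0.11) = 1.8346 bits.
RT = 190 + 165 × 1.8346 = 492.72 ms.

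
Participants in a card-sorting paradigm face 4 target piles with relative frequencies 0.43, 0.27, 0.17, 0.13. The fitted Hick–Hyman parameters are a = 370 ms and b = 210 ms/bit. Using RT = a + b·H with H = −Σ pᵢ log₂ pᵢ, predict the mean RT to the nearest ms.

759 ms

H = 0.43·log₂(1/0.43) + 0.27·log₂(1/0.27) + 0.17·log₂(1/0.17) + 0.13·log₂(1/0.13) = 1.8508 bits.
RT = 370 + 210 × 1.8508 = 758.67 ms.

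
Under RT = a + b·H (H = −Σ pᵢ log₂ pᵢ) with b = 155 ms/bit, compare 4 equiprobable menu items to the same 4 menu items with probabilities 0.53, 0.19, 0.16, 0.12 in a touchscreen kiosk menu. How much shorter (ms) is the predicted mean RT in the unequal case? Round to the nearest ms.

The RT saving is b·ΔH. Equiprobable H₀ = log₂(4) = 2.0000 bits; with the given probabilities H = 1.7308 bits.
b·(H₀ − H) = 155 × (2.0000 − 1.7308) = 41.73 ms.

42 ms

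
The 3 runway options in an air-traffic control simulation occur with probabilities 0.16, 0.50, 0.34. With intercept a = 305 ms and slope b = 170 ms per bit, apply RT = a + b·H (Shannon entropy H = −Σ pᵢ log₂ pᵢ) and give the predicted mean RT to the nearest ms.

H = 0.16·log₂(1/0.16) + 0.50·log₂(1/0.50) + 0.34·log₂(1/0.34) = 1.4522 bits.
RT = 305 + 170 × 1.4522 = 551.87 ms.

552 ms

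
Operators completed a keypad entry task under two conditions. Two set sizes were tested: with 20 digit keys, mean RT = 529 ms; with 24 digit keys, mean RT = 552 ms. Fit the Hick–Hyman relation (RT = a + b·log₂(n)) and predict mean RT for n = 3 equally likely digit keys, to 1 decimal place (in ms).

Fit slope and intercept:
  b = (552 − 529) / (log₂ 24 − log₂ 20) = 23 / (4.5850 − 4.3219) = 87.441 ms/bit
  a = 529 − 87.441 × 4.3219 = 151.086 ms
Then RT(3) = 151.086 + 87.441 × log₂ 3 = 151.086 + 87.441 × 1.5850 ≈ 289.677 ms.

289.7 ms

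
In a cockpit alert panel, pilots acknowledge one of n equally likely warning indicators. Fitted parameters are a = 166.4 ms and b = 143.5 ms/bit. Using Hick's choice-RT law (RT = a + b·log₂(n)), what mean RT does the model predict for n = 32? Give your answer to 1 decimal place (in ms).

883.9 ms

log₂(32) = 5 bits, so RT = 166.4 + 143.5 × 5 ≈ 883.900 ms.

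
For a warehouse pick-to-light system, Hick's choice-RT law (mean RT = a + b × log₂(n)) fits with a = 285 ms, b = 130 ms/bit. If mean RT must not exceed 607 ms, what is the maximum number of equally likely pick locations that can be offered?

Set 285 + 130·log₂ n ≤ 607 → log₂ n ≤ (607 − 285)/130 = 2.4769.
So n ≤ 2^2.4769 = 5.567; the largest integer n is 5.

5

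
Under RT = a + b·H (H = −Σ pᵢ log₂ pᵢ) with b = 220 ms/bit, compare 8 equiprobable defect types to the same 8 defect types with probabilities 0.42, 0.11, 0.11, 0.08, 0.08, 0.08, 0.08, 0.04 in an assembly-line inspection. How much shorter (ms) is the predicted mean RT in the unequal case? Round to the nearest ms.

The RT saving is b·ΔH. Equiprobable H₀ = log₂(8) = 3.0000 bits; with the given probabilities H = 2.5780 bits.
b·(H₀ − H) = 220 × (3.0000 − 2.5780) = 92.84 ms.

93 ms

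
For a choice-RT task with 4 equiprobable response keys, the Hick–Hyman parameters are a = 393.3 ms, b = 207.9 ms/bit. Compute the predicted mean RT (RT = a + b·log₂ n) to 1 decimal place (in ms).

log₂(4) = 2 bits, so RT = 393.3 + 207.9 × 2 ≈ 809.100 ms.

809.1 ms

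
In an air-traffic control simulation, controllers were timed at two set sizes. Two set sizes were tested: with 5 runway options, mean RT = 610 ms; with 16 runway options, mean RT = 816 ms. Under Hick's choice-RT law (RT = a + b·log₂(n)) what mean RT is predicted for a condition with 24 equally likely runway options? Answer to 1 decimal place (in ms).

887.8 ms

Solve the two-equation system in a and b:
  b = (816 − 610) / (log₂ 16 − log₂ 5) = 206 / (4 − 2.3219) = 122.760 ms/bit
  a = 610 − 122.760 × 2.3219 = 324.960 ms
Then RT(24) = 324.960 + 122.760 × log₂ 24 = 324.960 + 122.760 × 4.5850 ≈ 887.810 ms.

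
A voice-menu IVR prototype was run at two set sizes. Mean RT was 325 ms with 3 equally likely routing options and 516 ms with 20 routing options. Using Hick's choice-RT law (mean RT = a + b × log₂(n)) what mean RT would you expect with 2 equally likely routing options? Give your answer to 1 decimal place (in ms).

With log₂ n on the abscissa the relation is linear; from the two conditions:
  b = (516 − 325) / (log₂ 20 − log₂ 3) = 191 / (4.3219 − 1.5850) = 69.785 ms/bit
  a = 325 − 69.785 × 1.5850 = 214.393 ms
Then RT(2) = 214.393 + 69.785 × log₂ 2 = 214.393 + 69.785 × 1 ≈ 284.178 ms.

284.2 ms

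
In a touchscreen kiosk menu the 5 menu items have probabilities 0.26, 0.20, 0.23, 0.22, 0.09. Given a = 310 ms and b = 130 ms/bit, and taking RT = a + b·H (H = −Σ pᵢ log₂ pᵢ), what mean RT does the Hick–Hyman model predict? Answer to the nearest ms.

H = 0.26·log₂(1/0.26) + 0.20·log₂(1/0.20) + 0.23·log₂(1/0.23) + 0.22·log₂(1/0.22) + 0.09·log₂(1/0.09) = 2.2506 bits.
RT = 310 + 130 × 2.2506 = 602.57 ms.

603 ms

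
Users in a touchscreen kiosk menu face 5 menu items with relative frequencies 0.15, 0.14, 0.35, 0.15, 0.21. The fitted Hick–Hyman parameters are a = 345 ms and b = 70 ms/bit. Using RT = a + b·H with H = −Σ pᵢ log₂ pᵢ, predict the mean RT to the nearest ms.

H = 0.15·log₂(1/0.15) + 0.14·log₂(1/0.14) + 0.35·log₂(1/0.35) + 0.15·log₂(1/0.15) + 0.21·log₂(1/0.21) = 2.2211 bits.
RT = 345 + 70 × 2.2211 = 500.48 ms.

500 ms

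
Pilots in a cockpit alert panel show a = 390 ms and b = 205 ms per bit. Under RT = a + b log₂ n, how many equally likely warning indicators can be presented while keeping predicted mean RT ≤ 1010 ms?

8

Information budget: (1010 − 390)/205 = 3.0244 bits, so n ≤ 2^3.0244 = 8.136 → at most 8.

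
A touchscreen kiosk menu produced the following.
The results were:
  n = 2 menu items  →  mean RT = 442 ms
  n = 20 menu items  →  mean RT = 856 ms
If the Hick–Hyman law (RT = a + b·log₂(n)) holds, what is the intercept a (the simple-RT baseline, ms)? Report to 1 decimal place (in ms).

317.4 ms

Slope: b = (856 − 442) / (log₂ 20 − log₂ 2) = 414/3.3219 = 124.626 ms/bit.
Intercept: a = 442 − 124.626·log₂(2) = 317.374 ms.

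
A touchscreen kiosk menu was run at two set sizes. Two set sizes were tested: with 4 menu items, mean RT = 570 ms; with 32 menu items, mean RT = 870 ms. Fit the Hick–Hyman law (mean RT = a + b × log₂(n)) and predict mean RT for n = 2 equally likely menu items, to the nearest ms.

470 ms

Solve the two-equation system in a and b:
  b = (870 − 570) / (log₂ 32 − log₂ 4) = 300 / (5 − 2) = 100 ms/bit
  a = 570 − 100 × 2 = 370 ms
Then RT(2) = 370 + 100 × log₂ 2 = 370 + 100 × 1 ≈ 470.000 ms.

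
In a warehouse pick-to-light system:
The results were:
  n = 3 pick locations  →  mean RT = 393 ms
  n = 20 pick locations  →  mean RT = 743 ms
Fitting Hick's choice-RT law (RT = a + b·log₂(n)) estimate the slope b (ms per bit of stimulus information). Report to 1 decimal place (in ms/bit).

127.9 ms/bit

b = (RT₂ − RT₁)/(log₂ n₂ − log₂ n₁) = (743 − 393)/(4.3219 − 1.5850) = 127.879 ms/bit.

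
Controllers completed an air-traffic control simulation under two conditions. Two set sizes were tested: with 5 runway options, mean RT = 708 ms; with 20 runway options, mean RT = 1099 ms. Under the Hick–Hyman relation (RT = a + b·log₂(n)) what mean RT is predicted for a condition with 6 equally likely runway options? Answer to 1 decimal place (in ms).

Solve the two-equation system in a and b:
  b = (1099 − 708) / (log₂ 20 − log₂ 5) = 391 / (4.3219 − 2.3219) = 195.500 ms/bit
  a = 708 − 195.500 × 2.3219 = 254.063 ms
Then RT(6) = 254.063 + 195.500 × log₂ 6 = 254.063 + 195.500 × 2.5850 ≈ 759.423 ms.

759.4 ms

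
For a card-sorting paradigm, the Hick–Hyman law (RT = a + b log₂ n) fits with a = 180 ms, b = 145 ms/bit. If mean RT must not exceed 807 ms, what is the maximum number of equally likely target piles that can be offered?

20

Set 180 + 145·log₂ n ≤ 807 → log₂ n ≤ (807 − 180)/145 = 4.3241.
So n ≤ 2^4.3241 = 20.031; the largest integer n is 20.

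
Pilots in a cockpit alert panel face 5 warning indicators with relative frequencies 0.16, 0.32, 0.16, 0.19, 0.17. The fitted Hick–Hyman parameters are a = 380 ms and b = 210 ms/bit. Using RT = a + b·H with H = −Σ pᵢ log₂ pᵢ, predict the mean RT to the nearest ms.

855 ms

Entropy contributions −pᵢ log₂ pᵢ: 0.4230, 0.5260, 0.4230, 0.4552, 0.4346; sum H = 2.2619 bits.
RT = a + bH = 380 + 210·2.2619 = 855.00 ms.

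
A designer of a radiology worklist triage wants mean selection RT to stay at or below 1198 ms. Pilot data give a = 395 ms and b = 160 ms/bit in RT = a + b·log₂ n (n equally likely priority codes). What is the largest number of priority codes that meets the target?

32

160·log₂ n ≤ 1198 − 395 = 803, giving log₂ n ≤ 5.0187 and n ≤ 32.419. The largest whole number is 32.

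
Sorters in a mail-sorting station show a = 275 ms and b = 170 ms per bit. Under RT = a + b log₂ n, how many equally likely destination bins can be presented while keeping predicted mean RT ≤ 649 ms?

Set 275 + 170·log₂ n ≤ 649 → log₂ n ≤ (649 − 275)/170 = 2.2000.
So n ≤ 2^2.2000 = 4.595; the largest integer n is 4.

4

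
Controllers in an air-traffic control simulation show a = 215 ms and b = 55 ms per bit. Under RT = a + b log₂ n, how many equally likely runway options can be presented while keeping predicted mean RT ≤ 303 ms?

3

Information budget: (303 − 215)/55 = 1.6000 bits, so n ≤ 2^1.6000 = 3.031 → at most 3.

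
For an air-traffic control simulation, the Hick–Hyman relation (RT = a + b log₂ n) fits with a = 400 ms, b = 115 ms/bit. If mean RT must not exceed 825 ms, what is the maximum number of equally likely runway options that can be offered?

12

Set 400 + 115·log₂ n ≤ 825 → log₂ n ≤ (825 − 400)/115 = 3.6957.
So n ≤ 2^3.6957 = 12.957; the largest integer n is 12.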